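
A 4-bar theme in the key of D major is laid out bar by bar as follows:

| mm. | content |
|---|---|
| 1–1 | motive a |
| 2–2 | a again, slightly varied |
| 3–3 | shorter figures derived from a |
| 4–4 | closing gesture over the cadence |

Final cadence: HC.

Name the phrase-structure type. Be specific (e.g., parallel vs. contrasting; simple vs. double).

sentence

Basic idea (m. 1) + its repetition (measure 2) form the presentation; fragmentation and cadence (mm. 3–4) form the continuation — the 4-bar whole is a sentence.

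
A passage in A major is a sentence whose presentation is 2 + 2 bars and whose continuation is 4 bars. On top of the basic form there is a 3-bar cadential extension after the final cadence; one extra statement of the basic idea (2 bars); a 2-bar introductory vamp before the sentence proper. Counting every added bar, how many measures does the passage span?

15 measures

Basic sentence: 2 + 2 + 4 = 8 bars.
8 (basic form) + 3 (cadential extension) + 2 (extra statement) + 2 (introduction) = 15.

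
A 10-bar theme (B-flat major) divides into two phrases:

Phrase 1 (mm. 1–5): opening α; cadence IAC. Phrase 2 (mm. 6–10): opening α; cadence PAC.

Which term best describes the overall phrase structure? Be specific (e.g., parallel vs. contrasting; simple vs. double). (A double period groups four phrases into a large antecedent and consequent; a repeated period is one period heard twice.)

Phrase 1 ends with an imperfect authentic cadence (weaker) and phrase 2 with a perfect authentic cadence (stronger): antecedent + consequent = a period.
The two phrases open with the same material (α / α), so the period is parallel.

parallel period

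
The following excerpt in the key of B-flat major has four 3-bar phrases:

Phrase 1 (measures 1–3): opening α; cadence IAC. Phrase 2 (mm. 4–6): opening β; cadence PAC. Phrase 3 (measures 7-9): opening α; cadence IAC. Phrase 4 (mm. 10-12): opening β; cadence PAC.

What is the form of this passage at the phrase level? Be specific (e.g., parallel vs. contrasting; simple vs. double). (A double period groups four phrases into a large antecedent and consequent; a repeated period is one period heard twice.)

The cadence pattern IAC–PAC–IAC–PAC is weak–strong twice, and phrases 3–4 restate phrases 1–2: a period heard twice, not a double period (which would end weakly at phrase 2).

repeated period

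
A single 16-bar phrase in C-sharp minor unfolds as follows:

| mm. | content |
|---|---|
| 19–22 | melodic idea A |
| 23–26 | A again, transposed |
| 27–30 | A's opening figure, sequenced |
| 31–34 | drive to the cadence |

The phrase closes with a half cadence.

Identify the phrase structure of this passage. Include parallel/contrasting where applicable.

Basic idea (bars 19–22) + its repetition (mm. 23–26) form the presentation; fragmentation and cadence (bars 27–34) form the continuation — the 16-bar whole is a sentence.

sentence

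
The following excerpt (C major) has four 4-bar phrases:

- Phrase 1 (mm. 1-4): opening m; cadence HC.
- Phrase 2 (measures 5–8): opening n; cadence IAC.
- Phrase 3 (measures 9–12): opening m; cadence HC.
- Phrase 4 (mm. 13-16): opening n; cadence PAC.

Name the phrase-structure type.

Four phrases in two halves: the first half (measures 1-8) ends with an imperfect authentic cadence, the second (mm. 9–16) with a perfect authentic cadence — a large antecedent–consequent pair, i.e. a double period.
Phrase 3 begins with the same material as phrase 1, making it parallel.

parallel double period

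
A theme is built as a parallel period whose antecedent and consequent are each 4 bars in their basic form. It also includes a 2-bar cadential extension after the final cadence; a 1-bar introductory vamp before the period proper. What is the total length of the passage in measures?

Basic parallel period: 4 + 4 = 8 bars.
8 (basic form) + 2 (cadential extension) + 1 (introduction) = 11.

11 measures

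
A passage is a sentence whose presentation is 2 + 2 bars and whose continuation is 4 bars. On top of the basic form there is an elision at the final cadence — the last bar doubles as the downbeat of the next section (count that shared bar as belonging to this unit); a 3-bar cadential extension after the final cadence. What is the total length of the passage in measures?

11 measures

Basic sentence: 2 + 2 + 4 = 8 bars.
8 (basic form) + 3 (cadential extension) = 11.
The elision shares a bar with the next section but does not change this unit's count.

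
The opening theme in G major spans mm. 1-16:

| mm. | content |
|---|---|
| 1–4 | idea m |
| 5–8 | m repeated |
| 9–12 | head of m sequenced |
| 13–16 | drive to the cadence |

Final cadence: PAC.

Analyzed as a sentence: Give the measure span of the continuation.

After the presentation (mm. 1-8), the continuation covers the fragmentation through the cadence: mm. 9–16.

measures 9–16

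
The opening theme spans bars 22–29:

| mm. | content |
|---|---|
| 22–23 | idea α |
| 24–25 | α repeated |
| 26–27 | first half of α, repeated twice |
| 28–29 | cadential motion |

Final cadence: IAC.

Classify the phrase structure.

sentence

Basic idea (measures 22–23) + its repetition (mm. 24–25) form the presentation; fragmentation and cadence (bars 26–29) form the continuation — the 8-bar whole is a sentence.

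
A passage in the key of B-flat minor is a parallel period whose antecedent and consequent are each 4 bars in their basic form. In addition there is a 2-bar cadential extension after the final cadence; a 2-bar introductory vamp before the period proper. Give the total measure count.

12 measures

Basic parallel period: 4 + 4 = 8 bars.
8 (basic form) + 2 (cadential extension) + 2 (introduction) = 12.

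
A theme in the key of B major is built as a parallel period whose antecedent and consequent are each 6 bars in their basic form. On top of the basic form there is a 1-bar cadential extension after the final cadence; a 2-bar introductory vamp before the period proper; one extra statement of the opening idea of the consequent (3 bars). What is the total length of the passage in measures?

Basic parallel period: 6 + 6 = 12 bars.
12 (basic form) + 1 (cadential extension) + 2 (introduction) + 3 (extra statement) = 18.

18 measures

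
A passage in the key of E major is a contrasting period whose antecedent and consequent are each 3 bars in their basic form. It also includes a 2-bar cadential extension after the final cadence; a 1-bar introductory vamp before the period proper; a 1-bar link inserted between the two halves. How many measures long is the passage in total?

Basic contrasting period: 3 + 3 = 6 bars.
6 (basic form) + 2 (cadential extension) + 1 (introduction) + 1 (link) = 10.

10 measures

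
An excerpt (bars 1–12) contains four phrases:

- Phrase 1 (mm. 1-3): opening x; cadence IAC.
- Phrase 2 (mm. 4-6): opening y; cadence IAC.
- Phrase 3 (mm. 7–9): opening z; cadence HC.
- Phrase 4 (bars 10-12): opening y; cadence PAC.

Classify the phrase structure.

Four phrases in two halves: the first half (mm. 1–6) ends with an imperfect authentic cadence, the second (mm. 7-12) with a perfect authentic cadence — a large antecedent–consequent pair, i.e. a double period.
Phrase 3 begins with different material from phrase 1, making it contrasting.

contrasting double period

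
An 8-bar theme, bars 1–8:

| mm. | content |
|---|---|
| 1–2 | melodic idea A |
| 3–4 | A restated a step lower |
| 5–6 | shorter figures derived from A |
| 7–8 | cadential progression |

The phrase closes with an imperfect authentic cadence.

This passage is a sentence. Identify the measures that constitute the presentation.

measures 1–4

The presentation of a sentence is the basic idea (bars 1-2) plus its repetition (measures 3–4); the presentation is therefore mm. 1-4.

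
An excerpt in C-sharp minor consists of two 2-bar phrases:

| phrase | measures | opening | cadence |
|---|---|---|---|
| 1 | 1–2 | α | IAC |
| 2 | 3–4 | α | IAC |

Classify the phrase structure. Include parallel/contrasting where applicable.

Both phrases have the same opening (α) and the same cadence (imperfect authentic cadence): the second is a restatement, not a consequent, so this is a repeated phrase rather than a period.

repeated phrase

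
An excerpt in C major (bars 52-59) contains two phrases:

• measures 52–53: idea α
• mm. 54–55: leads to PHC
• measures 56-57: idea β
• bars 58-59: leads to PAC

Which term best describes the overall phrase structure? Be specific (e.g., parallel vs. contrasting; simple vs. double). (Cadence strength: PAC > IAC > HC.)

Phrase 1 ends with a Phrygian half cadence (weaker) and phrase 2 with a perfect authentic cadence (stronger): antecedent + consequent = a period.
The two phrases open with different material (α / β), so the period is contrasting.

contrasting period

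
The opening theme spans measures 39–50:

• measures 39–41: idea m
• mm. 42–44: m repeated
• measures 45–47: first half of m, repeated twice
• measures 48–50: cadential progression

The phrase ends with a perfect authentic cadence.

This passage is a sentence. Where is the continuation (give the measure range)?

After the presentation (bars 39–44), the continuation covers the fragmentation through the cadence: mm. 45–50.

measures 45–50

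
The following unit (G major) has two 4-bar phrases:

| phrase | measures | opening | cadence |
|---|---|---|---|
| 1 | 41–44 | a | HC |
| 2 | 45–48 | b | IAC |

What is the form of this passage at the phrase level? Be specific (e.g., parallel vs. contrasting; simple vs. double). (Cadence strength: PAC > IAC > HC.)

contrasting period

Phrase 1 ends with a half cadence (weaker) and phrase 2 with an imperfect authentic cadence (stronger): antecedent + consequent = a period.
The two phrases open with different material (a / b), so the period is contrasting.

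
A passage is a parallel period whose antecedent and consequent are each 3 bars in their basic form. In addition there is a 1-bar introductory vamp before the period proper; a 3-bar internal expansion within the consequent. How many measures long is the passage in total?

10 measures

Basic parallel period: 3 + 3 = 6 bars.
6 (basic form) + 1 (introduction) + 3 (internal expansion) = 10.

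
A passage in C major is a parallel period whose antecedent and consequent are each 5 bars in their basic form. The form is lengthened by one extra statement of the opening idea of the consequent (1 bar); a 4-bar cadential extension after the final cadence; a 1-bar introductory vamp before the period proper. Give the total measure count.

16 measures

Basic parallel period: 5 + 5 = 10 bars.
10 (basic form) + 1 (extra statement) + 4 (cadential extension) + 1 (introduction) = 16.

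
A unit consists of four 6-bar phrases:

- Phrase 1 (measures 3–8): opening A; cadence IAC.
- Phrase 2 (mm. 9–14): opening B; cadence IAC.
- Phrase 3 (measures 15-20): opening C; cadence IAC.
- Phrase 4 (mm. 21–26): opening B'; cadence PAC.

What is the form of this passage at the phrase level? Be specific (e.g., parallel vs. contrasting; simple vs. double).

Four phrases in two halves: the first half (mm. 3-14) ends with an imperfect authentic cadence, the second (measures 15–26) with a perfect authentic cadence — a large antecedent–consequent pair, i.e. a double period.
Phrase 3 begins with different material from phrase 1, making it contrasting.

contrasting double period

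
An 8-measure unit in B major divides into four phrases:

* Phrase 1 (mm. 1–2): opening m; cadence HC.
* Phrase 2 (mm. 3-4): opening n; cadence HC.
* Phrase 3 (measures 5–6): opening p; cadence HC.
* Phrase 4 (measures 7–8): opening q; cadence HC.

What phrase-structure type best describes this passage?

Phrase 4 ends with a half cadence, no stronger than phrase 2's half cadence, so the four phrases do not form a double period; nor do phrases 3–4 duplicate 1–2, so it is not a repeated period. With no phrase reaching a conclusive cadence, the passage is a phrase group.

phrase group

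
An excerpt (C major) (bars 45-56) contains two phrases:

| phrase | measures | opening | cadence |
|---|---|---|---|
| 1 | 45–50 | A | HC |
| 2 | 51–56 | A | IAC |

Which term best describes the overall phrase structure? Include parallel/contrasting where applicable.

parallel period

Phrase 1 ends with a half cadence (weaker) and phrase 2 with an imperfect authentic cadence (stronger): antecedent + consequent = a period.
The two phrases open with the same material (A / A), so the period is parallel.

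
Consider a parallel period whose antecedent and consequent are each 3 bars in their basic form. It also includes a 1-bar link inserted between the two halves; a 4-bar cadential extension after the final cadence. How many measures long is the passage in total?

11 measures

Basic parallel period: 3 + 3 = 6 bars.
6 (basic form) + 1 (link) + 4 (cadential extension) = 11.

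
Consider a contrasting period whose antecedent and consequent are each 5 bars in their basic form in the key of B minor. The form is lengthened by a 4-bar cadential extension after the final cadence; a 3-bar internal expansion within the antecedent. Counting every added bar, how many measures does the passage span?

17 measures

Basic contrasting period: 5 + 5 = 10 bars.
10 (basic form) + 4 (cadential extension) + 3 (internal expansion) = 17.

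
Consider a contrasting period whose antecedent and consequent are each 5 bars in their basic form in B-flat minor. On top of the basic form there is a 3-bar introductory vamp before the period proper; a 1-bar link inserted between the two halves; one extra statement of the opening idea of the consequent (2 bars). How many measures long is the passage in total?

16 measures

Basic contrasting period: 5 + 5 = 10 bars.
10 (basic form) + 3 (introduction) + 1 (link) + 2 (extra statement) = 16.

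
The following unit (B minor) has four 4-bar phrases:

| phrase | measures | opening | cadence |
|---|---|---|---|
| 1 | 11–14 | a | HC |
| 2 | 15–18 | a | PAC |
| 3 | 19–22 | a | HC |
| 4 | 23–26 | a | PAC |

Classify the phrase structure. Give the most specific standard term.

The cadence pattern HC–PAC–HC–PAC is weak–strong twice, and phrases 3–4 restate phrases 1–2: a period heard twice, not a double period (which would end weakly at phrase 2).

repeated period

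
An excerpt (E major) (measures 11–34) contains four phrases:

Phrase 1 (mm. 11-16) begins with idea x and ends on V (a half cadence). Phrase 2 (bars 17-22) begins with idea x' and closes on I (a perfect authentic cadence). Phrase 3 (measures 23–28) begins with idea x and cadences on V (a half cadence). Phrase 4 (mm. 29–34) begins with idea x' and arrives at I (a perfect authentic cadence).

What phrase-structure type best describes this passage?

repeated period

The cadence pattern HC–PAC–HC–PAC is weak–strong twice, and phrases 3–4 restate phrases 1–2: a period heard twice, not a double period (which would end weakly at phrase 2).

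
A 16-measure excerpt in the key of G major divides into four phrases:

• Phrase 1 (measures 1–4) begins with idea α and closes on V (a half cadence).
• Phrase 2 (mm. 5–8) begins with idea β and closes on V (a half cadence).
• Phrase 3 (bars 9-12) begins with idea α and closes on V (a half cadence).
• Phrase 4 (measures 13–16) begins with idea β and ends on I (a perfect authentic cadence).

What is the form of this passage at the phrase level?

parallel double period

Four phrases in two halves: the first half (mm. 1–8) ends with a half cadence, the second (mm. 9–16) with a perfect authentic cadence — a large antecedent–consequent pair, i.e. a double period.
Phrase 3 begins with the same material as phrase 1, making it parallel.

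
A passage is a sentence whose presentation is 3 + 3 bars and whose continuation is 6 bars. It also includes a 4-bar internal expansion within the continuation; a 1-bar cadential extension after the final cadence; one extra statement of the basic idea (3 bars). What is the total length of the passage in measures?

Basic sentence: 3 + 3 + 6 = 12 bars.
12 (basic form) + 4 (internal expansion) + 1 (cadential extension) + 3 (extra statement) = 20.

20 measures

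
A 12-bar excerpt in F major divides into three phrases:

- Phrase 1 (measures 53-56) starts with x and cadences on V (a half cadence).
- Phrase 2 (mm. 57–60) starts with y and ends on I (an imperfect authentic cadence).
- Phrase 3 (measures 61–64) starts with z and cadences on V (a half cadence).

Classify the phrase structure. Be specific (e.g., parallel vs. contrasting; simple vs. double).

The final phrase closes with a half cadence, which is not stronger than the preceding imperfect authentic cadence; the 3 phrases lack an overall antecedent–consequent design and so form a phrase group.

phrase group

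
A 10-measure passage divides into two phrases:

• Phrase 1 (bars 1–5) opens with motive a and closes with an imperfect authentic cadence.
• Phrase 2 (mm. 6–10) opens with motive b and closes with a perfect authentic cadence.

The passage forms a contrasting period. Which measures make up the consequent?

measures 6–10

The antecedent is the phrase ending with the weaker cadence (imperfect authentic cadence, phrase 1) and the consequent the one ending more conclusively (perfect authentic cadence, phrase 2); the consequent is mm. 6-10.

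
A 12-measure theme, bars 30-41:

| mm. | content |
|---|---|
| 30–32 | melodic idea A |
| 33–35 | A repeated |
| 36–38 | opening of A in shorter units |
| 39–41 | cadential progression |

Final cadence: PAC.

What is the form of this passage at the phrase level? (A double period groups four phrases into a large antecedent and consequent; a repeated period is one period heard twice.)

Basic idea (mm. 30-32) + its repetition (measures 33–35) form the presentation; fragmentation and cadence (mm. 36–41) form the continuation — the 12-bar whole is a sentence.

sentence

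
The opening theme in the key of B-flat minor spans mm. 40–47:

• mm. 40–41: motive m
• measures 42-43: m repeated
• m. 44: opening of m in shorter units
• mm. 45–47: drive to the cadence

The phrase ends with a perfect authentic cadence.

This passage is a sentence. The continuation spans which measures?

After the presentation (bars 40-43), the continuation covers the fragmentation through the cadence: mm. 44–47.

measures 44–47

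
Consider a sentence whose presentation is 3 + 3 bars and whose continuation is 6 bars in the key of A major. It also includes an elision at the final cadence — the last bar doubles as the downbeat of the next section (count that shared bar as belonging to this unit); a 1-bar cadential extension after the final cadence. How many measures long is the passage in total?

13 measures

Basic sentence: 3 + 3 + 6 = 12 bars.
12 (basic form) + 1 (cadential extension) = 13.
The elision shares a bar with the next section but does not change this unit's count.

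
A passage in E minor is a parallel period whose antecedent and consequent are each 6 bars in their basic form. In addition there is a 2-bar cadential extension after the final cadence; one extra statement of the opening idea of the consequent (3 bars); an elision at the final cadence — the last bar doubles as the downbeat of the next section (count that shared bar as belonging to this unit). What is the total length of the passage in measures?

Basic parallel period: 6 + 6 = 12 bars.
12 (basic form) + 2 (cadential extension) + 3 (extra statement) = 17.
The elision shares a bar with the next section but does not change this unit's count.

17 measures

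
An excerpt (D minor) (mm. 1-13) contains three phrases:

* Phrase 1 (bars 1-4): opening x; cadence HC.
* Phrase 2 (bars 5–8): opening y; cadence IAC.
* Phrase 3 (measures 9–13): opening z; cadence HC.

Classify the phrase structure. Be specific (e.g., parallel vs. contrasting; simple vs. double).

phrase group

The final phrase closes with a half cadence, which is not stronger than the preceding imperfect authentic cadence; the 3 phrases lack an overall antecedent–consequent design and so form a phrase group.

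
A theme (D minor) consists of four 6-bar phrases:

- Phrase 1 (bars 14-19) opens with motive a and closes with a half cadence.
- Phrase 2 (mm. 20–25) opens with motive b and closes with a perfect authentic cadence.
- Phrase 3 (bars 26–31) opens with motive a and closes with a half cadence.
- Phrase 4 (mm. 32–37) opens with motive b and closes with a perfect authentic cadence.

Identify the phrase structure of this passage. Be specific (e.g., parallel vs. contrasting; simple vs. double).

The cadence pattern HC–PAC–HC–PAC is weak–strong twice, and phrases 3–4 restate phrases 1–2: a period heard twice, not a double period (which would end weakly at phrase 2).

repeated period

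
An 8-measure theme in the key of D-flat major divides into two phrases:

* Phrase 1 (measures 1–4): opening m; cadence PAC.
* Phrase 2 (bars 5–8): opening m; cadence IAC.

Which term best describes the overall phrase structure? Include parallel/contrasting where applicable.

phrase group

The second phrase closes with an imperfect authentic cadence, which is not stronger than the first phrase's perfect authentic cadence; without a weak→strong cadential pair there is no antecedent–consequent relationship, so this is a phrase group rather than a period.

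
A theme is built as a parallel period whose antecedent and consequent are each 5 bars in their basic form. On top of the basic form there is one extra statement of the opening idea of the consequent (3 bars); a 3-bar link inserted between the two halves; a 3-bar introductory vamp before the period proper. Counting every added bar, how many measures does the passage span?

Basic parallel period: 5 + 5 = 10 bars.
10 (basic form) + 3 (extra statement) + 3 (link) + 3 (introduction) = 19.

19 measures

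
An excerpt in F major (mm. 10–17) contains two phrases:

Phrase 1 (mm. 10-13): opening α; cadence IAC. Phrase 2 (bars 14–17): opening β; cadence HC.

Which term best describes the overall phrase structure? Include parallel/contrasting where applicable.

phrase group

The second phrase closes with a half cadence, which is not stronger than the first phrase's imperfect authentic cadence; without a weak→strong cadential pair there is no antecedent–consequent relationship, so this is a phrase group rather than a period.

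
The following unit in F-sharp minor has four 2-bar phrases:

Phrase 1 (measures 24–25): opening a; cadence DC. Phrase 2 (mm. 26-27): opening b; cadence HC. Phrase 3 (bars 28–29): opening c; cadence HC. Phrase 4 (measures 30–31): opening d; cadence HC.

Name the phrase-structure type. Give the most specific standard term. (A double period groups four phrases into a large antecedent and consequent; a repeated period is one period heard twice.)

phrase group

Phrase 4 ends with a half cadence, no stronger than phrase 2's half cadence, so the four phrases do not form a double period; nor do phrases 3–4 duplicate 1–2, so it is not a repeated period. With no phrase reaching a conclusive cadence, the passage is a phrase group.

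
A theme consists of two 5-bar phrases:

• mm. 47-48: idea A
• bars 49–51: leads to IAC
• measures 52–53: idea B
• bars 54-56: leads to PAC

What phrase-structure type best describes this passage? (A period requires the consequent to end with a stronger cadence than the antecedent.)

Phrase 1 ends with an imperfect authentic cadence (weaker) and phrase 2 with a perfect authentic cadence (stronger): antecedent + consequent = a period.
The two phrases open with different material (A / B), so the period is contrasting.

contrasting period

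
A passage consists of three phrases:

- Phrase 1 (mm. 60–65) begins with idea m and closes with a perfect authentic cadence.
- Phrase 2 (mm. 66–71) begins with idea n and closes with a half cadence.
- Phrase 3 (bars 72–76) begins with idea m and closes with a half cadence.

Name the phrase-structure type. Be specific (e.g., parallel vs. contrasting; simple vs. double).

The final phrase closes with a half cadence, which is not stronger than the preceding half cadence; the 3 phrases lack an overall antecedent–consequent design and so form a phrase group.

phrase group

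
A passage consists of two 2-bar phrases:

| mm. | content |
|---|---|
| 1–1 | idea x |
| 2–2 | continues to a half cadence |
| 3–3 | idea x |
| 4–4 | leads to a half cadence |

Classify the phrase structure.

Both phrases have the same opening (x) and the same cadence (half cadence): the second is a restatement, not a consequent, so this is a repeated phrase rather than a period.

repeated phrase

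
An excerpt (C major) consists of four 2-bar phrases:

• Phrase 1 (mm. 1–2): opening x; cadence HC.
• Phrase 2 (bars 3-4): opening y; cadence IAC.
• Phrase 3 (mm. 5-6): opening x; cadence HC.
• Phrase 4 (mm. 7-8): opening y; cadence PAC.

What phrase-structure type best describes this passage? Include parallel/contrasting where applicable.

Four phrases in two halves: the first half (mm. 1-4) ends with an imperfect authentic cadence, the second (measures 5–8) with a perfect authentic cadence — a large antecedent–consequent pair, i.e. a double period.
Phrase 3 begins with the same material as phrase 1, making it parallel.

parallel double period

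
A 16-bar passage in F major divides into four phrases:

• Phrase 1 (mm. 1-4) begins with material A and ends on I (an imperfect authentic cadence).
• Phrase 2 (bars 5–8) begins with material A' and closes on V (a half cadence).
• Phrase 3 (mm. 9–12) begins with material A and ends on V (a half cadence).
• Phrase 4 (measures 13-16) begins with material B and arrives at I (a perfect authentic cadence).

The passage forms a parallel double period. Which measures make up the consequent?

measures 9–16

In a double period the four phrases pair into a large antecedent (phrases 1–2, ending half cadence) and a large consequent (phrases 3–4, ending perfect authentic cadence). The consequent spans mm. 9–16.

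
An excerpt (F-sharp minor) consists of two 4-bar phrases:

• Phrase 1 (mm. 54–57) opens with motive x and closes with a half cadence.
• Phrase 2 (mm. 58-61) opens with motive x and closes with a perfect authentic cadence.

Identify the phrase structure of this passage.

Phrase 1 ends with a half cadence (weaker) and phrase 2 with a perfect authentic cadence (stronger): antecedent + consequent = a period.
The two phrases open with the same material (x / x), so the period is parallel.

parallel period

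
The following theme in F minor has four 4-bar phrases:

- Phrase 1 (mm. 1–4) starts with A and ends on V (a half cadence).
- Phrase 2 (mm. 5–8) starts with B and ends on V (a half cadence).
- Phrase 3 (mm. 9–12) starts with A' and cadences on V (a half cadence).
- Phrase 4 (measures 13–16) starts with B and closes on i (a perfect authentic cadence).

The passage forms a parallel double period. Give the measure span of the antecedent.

In a double period the four phrases pair into a large antecedent (phrases 1–2, ending half cadence) and a large consequent (phrases 3–4, ending perfect authentic cadence). The antecedent spans bars 1–8.

measures 1–8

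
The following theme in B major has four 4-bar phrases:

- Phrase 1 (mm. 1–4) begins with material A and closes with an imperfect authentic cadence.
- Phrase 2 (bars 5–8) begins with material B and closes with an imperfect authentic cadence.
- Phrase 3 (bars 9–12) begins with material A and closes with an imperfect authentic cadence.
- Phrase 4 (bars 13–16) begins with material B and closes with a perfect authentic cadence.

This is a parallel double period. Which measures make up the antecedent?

measures 1–8

In a double period the first pair of phrases (ending imperfect authentic cadence) is the large antecedent and the second pair (ending perfect authentic cadence) is the large consequent; the antecedent is measures 1–8.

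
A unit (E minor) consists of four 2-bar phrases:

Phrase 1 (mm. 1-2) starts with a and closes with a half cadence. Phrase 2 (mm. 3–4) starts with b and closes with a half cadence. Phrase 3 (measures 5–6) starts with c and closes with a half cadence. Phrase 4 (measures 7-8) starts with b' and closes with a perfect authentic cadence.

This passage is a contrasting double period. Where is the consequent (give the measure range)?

In a double period the four phrases pair into a large antecedent (phrases 1–2, ending half cadence) and a large consequent (phrases 3–4, ending perfect authentic cadence). The consequent spans mm. 5–8.

measures 5–8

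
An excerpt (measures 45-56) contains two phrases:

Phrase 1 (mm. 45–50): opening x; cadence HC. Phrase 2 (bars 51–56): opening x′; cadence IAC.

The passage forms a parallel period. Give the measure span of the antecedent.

The antecedent is the phrase ending with the weaker cadence (half cadence, phrase 1) and the consequent the one ending more conclusively (imperfect authentic cadence, phrase 2); the antecedent is bars 45-50.

measures 45–50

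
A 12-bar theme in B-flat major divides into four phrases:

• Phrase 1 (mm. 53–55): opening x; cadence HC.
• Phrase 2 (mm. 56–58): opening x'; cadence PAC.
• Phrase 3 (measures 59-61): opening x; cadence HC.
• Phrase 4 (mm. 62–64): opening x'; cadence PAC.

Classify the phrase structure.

The cadence pattern HC–PAC–HC–PAC is weak–strong twice, and phrases 3–4 restate phrases 1–2: a period heard twice, not a double period (which would end weakly at phrase 2).

repeated period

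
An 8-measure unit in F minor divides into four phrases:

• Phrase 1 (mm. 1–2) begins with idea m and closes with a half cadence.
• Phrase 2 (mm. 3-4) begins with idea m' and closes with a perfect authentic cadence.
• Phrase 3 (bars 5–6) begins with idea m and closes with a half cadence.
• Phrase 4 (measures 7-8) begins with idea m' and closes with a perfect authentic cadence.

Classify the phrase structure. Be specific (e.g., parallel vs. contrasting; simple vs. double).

The cadence pattern HC–PAC–HC–PAC is weak–strong twice, and phrases 3–4 restate phrases 1–2: a period heard twice, not a double period (which would end weakly at phrase 2).

repeated period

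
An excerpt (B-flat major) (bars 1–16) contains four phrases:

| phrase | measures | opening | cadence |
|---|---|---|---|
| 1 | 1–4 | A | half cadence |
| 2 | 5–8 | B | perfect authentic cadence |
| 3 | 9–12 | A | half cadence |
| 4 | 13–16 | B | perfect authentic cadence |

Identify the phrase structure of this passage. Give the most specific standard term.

The cadence pattern HC–PAC–HC–PAC is weak–strong twice, and phrases 3–4 restate phrases 1–2: a period heard twice, not a double period (which would end weakly at phrase 2).

repeated period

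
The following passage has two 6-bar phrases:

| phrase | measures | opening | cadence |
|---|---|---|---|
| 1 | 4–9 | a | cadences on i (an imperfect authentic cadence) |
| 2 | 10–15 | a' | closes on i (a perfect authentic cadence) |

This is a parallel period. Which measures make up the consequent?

measures 10–15

The phrase ending with the weaker cadence (imperfect authentic cadence) is the antecedent; the one ending more conclusively (perfect authentic cadence) is the consequent. The consequent is measures 10–15.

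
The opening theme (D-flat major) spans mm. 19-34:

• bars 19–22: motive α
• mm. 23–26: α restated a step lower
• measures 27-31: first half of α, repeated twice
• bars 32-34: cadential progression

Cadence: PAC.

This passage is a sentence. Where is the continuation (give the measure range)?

After the presentation (mm. 19-26), the continuation covers the fragmentation through the cadence: mm. 27–34.

measures 27–34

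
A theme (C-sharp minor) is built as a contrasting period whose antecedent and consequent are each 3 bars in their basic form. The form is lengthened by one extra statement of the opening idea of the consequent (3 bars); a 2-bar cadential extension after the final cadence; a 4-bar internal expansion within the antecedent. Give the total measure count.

Basic contrasting period: 3 + 3 = 6 bars.
6 (basic form) + 3 (extra statement) + 2 (cadential extension) + 4 (internal expansion) = 15.

15 measures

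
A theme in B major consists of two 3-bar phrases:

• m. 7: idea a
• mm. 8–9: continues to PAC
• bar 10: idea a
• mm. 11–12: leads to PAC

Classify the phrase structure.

Both phrases have the same opening (a) and the same cadence (perfect authentic cadence): the second is a restatement, not a consequent, so this is a repeated phrase rather than a period.

repeated phrase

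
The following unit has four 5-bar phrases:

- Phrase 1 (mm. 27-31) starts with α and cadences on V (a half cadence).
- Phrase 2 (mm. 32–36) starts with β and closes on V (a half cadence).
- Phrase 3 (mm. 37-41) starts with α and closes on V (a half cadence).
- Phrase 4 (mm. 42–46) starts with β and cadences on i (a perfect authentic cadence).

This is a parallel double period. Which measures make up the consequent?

measures 37–46

In a double period the first pair of phrases (ending half cadence) is the large antecedent and the second pair (ending perfect authentic cadence) is the large consequent; the consequent is measures 37–46.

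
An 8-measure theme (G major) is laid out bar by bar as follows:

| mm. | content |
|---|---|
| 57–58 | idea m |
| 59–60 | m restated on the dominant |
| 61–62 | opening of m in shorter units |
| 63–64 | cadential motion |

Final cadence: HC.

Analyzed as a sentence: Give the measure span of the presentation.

measures 57–60

The presentation of a sentence is the basic idea (measures 57–58) plus its repetition (measures 59–60); the presentation is therefore mm. 57–60.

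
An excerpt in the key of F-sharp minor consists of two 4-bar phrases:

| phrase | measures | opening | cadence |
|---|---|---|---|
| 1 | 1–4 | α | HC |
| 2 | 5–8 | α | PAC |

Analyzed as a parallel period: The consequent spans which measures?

The antecedent is the phrase ending with the weaker cadence (half cadence, phrase 1) and the consequent the one ending more conclusively (perfect authentic cadence, phrase 2); the consequent is mm. 5-8.

measures 5–8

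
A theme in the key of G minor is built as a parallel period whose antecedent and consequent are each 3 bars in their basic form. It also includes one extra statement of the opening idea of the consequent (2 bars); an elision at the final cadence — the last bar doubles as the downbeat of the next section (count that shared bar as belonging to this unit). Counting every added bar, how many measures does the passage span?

8 measures

Basic parallel period: 3 + 3 = 6 bars.
6 (basic form) + 2 (extra statement) = 8.
The elision shares a bar with the next section but does not change this unit's count.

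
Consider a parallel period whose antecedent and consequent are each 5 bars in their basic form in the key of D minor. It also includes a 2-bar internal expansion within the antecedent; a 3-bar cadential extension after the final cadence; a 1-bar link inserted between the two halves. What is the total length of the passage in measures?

16 measures

Basic parallel period: 5 + 5 = 10 bars.
10 (basic form) + 2 (internal expansion) + 3 (cadential extension) + 1 (link) = 16.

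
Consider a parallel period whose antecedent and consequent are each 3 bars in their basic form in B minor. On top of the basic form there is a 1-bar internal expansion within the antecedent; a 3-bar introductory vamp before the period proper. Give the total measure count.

Basic parallel period: 3 + 3 = 6 bars.
6 (basic form) + 1 (internal expansion) + 3 (introduction) = 10.

10 measures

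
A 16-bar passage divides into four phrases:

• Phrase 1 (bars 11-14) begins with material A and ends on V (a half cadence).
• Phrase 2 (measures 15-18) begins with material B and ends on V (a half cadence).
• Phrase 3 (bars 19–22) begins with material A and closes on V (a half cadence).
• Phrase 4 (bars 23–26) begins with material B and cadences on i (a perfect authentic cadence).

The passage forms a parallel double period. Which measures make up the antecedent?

In a double period the first pair of phrases (ending half cadence) is the large antecedent and the second pair (ending perfect authentic cadence) is the large consequent; the antecedent is measures 11–18.

measures 11–18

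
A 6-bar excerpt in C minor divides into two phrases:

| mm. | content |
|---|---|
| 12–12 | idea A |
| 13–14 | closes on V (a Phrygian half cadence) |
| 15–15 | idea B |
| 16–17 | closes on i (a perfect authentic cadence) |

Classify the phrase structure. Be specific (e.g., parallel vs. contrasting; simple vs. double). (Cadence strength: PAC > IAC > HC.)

contrasting period

Phrase 1 ends with a Phrygian half cadence (weaker) and phrase 2 with a perfect authentic cadence (stronger): antecedent + consequent = a period.
The two phrases open with different material (A / B), so the period is contrasting.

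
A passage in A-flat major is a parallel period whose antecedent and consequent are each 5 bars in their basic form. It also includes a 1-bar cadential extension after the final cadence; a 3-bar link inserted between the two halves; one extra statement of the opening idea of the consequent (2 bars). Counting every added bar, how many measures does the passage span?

16 measures

Basic parallel period: 5 + 5 = 10 bars.
10 (basic form) + 1 (cadential extension) + 3 (link) + 2 (extra statement) = 16.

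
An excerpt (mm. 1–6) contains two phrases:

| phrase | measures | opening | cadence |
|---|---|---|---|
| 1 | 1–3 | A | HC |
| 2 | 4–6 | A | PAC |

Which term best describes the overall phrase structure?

Phrase 1 ends with a half cadence (weaker) and phrase 2 with a perfect authentic cadence (stronger): antecedent + consequent = a period.
The two phrases open with the same material (A / A), so the period is parallel.

parallel period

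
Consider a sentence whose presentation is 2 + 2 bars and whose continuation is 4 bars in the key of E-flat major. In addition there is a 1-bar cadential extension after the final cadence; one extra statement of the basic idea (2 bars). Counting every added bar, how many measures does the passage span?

11 measures

Basic sentence: 2 + 2 + 4 = 8 bars.
8 (basic form) + 1 (cadential extension) + 2 (extra statement) = 11.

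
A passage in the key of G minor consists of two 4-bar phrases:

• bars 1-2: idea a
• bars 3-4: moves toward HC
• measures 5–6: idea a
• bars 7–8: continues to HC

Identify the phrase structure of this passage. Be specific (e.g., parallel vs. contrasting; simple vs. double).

Both phrases have the same opening (a) and the same cadence (half cadence): the second is a restatement, not a consequent, so this is a repeated phrase rather than a period.

repeated phrase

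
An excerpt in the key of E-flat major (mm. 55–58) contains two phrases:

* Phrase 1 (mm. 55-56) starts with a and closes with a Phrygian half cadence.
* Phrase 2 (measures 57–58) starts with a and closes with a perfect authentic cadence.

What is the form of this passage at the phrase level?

parallel period

Phrase 1 ends with a Phrygian half cadence (weaker) and phrase 2 with a perfect authentic cadence (stronger): antecedent + consequent = a period.
The two phrases open with the same material (a / a), so the period is parallel.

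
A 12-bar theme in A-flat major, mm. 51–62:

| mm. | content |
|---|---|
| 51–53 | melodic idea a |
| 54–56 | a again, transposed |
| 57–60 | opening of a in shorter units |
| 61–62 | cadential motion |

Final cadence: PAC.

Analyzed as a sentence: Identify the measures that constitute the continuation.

After the presentation (mm. 51-56), the continuation covers the fragmentation through the cadence: mm. 57-62.

measures 57–62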